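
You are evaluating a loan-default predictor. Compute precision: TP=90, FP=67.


Precision = TP/(TP+FP)
= 90/(90+67)
= 90/157 = 57.32%

57.32%


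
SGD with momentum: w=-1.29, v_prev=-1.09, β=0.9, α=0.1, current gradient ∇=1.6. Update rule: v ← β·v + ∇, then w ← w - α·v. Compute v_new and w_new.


v_new = 0.9·-1.09 + 1.6 = -0.981 + 1.6 = 0.619
w_new = -1.29 - 0.1·0.619 = -1.29 - 0.0619 = -1.3519

v_new=0.619, w_new=-1.3519


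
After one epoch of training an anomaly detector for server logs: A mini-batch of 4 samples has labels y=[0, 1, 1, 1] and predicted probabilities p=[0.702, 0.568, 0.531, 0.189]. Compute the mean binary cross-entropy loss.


L[0] = -ln(1-0.702) = -ln(0.298) = 1.2107
L[1] = -ln(0.568) = 0.5656
L[2] = -ln(0.531) = 0.633
L[3] = -ln(0.189) = 1.666
mean = (1.2107 + 0.5656 + 0.633 + 1.666)/4 = 1.0188

1.0188


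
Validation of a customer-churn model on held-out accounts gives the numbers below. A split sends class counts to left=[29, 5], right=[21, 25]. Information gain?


Parent = [50, 30], H_parent = 0.9544
H_left = 0.6024 (n=34), H_right = 0.9945 (n=46)
H_children = (34/80)·0.6024 + (46/80)·0.9945 = 0.8279
IG = 0.9544 - 0.8279 = 0.1265

0.1265


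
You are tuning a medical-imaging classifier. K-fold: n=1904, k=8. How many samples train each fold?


Fold size = 1904/8 = 238
Training per fold = 1904 - 238 = 1666

1666


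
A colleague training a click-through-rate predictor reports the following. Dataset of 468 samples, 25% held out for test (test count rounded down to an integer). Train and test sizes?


Test = ⌊468·25/100⌋ = 117
Train = 468 - 117 = 351

Train: 351, Test: 117


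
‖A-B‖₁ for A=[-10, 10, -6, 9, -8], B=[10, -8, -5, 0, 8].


d = |-10-10| + |10+ 8| + |-6+ 5| + |9-0| + |-8-8|
  = 20 + 18 + 1 + 9 + 16
  = 64

64


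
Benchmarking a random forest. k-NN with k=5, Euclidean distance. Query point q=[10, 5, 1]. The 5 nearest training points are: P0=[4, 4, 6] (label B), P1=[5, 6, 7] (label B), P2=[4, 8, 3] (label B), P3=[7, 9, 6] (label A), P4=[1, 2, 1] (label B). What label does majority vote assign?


d(q,P0) = 7.874  (label B)
d(q,P1) = 7.874  (label B)
d(q,P2) = 7.0  (label B)
d(q,P3) = 7.0711  (label A)
d(q,P4) = 9.4868  (label B)
Votes: A=1, B=4
Majority → B

B


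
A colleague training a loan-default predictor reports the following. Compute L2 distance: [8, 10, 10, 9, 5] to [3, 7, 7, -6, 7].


d = √((8-3)² + (10-7)² + (10-7)² + (9+ 6)² + (5-7)²)
  = √(25 + 9 + 9 + 225 + 4)
  = √272 = 16.4924

16.4924


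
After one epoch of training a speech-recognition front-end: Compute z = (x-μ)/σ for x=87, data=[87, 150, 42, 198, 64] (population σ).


μ = 108.2, σ = 57.6139
z = (87 - 108.2)/57.6139 = -0.368

-0.368


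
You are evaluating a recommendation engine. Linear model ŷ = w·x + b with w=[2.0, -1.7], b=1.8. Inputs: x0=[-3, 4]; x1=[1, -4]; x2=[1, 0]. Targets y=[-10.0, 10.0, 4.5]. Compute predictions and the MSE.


ŷ0 = (2.0)·(-3) + (-1.7)·(4) + 1.8 = -11.0
ŷ1 = (2.0)·(1) + (-1.7)·(-4) + 1.8 = 10.6
ŷ2 = (2.0)·(1) + (-1.7)·(0) + 1.8 = 3.8
errors² = [1.0, 0.36, 0.49]
MSE = 1.8500/3 = 0.6167

0.6167


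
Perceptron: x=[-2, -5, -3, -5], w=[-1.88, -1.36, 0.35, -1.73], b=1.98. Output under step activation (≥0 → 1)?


z = (-2)·(-1.88) + (-5)·(-1.36) + (-3)·(0.35) + (-5)·(-1.73) + 1.98
  = 20.14
step(z) = 1 (z≥0)

1


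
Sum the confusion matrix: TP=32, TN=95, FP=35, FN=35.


Total = TP + TN + FP + FN
= 32 + 95 + 35 + 35
= 197
(Predicted positive: 67, predicted negative: 130)

197


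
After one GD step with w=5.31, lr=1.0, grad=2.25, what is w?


w_new = w - α·∇
= 5.31 - 1.0·2.25
= 5.31 - 2.25
= 3.06

3.06


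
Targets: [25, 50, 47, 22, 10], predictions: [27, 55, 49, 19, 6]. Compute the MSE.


Squared errors: (25-27)²=4, (50-55)²=25, (47-49)²=4, (22-19)²=9, (10-6)²=16
Sum = 58
MSE = 58/5 = 58/5

58/5


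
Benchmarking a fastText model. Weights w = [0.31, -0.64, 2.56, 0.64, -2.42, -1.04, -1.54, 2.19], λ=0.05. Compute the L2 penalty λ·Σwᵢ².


‖w‖₂² = (0.31)² + (-0.64)² + (2.56)² + (0.64)² + (-2.42)² + (-1.04)² + (-1.54)² + (2.19)²
     = 0.0961 + 0.4096 + 6.5536 + 0.4096 + 5.8564 + 1.0816 + 2.3716 + 4.7961
     = 21.5746
λ·‖w‖₂² = 0.05·21.5746 = 1.07873

1.07873


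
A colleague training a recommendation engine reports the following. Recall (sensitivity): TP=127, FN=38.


Recall = TP/(TP+FN)
= 127/(127+38)
= 127/165 = 76.97%

76.97%


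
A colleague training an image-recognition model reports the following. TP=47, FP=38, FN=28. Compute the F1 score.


Precision = 47/85 = 0.5529
Recall = 47/75 = 0.6267
F1 = 2·P·R/(P+R) = 2·TP/(2·TP+FP+FN) = 94/(94+38+28) = 94/160 = 0.5875

0.5875


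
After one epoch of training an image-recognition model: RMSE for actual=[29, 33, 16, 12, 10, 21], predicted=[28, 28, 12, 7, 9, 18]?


MSE = 77/6 = 12.8333
RMSE = √(77/6) = 3.5824

3.5824


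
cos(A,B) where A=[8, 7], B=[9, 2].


A·B = 8·9 + 7·2 = 86
‖A‖ = √113 = 10.6301, ‖B‖ = √85 = 9.2195
cos = 86/(√113·√85) = 86/√9605 = 0.8775

0.8775


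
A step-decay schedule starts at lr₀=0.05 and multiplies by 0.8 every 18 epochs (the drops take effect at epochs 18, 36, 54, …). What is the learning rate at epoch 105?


n_drops = ⌊105/18⌋ = 5
lr = 0.05·0.8^5 = 0.05·0.32768 = 0.016384

0.016384


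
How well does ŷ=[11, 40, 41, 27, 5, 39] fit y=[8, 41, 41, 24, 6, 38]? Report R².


ȳ = 26.3333
SS_res = Σ(y-ŷ)² = 21
SS_tot = Σ(y-ȳ)² = 1321.33
R² = 1 - SS_res/SS_tot = 1 - 0.0159 = 0.9841

0.9841


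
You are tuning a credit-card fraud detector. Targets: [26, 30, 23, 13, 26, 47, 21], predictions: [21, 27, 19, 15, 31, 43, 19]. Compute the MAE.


Absolute errors: |26-21|=5, |30-27|=3, |23-19|=4, |13-15|=2, |26-31|=5, |47-43|=4, |21-19|=2
Sum = 25
MAE = 25/7 = 25/7

25/7


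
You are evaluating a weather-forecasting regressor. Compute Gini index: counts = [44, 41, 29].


Probabilities: [44/114, 41/114, 29/114] ≈ [0.386, 0.3596, 0.2544]
Σpᵢ² = (1936 + 1681 + 841)/114² = 4458/12996
Gini = 1 - Σpᵢ² = 1 - 4458/12996 = 0.657

0.657


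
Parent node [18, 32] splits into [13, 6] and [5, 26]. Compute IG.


Parent = [18, 32], H_parent = 0.9427
H_left = 0.8997 (n=19), H_right = 0.6374 (n=31)
H_children = (19/50)·0.8997 + (31/50)·0.6374 = 0.7371
IG = 0.9427 - 0.7371 = 0.2056

0.2056


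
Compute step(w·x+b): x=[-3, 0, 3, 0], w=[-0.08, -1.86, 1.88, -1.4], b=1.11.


z = (-3)·(-0.08) + (0)·(-1.86) + (3)·(1.88) + (0)·(-1.4) + 1.11
  = 6.99
step(z) = 1 (z≥0)

1


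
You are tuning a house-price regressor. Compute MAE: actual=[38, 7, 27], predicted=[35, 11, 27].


Absolute errors: |38-35|=3, |7-11|=4, |27-27|=0
Sum = 7
MAE = 7/3 = 7/3

7/3


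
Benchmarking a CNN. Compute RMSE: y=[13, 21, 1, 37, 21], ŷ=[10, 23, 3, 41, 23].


MSE = 37/5 = 7.4
RMSE = √(37/5) = 2.7203

2.7203


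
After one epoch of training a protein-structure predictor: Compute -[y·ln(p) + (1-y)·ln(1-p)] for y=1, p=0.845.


BCE = -[y·ln(p) + (1-y)·ln(1-p)]
= -1·ln(0.845) - 0
= -ln(0.845) = 0.1684

0.1684


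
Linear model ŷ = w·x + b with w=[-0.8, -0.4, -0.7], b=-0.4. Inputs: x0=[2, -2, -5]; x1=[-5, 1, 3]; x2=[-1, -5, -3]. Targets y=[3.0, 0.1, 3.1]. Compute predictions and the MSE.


ŷ0 = (-0.8)·(2) + (-0.4)·(-2) + (-0.7)·(-5) - 0.4 = 2.3
ŷ1 = (-0.8)·(-5) + (-0.4)·(1) + (-0.7)·(3) - 0.4 = 1.1
ŷ2 = (-0.8)·(-1) + (-0.4)·(-5) + (-0.7)·(-3) - 0.4 = 4.5
errors² = [0.49, 1.0, 1.96]
MSE = 3.4500/3 = 1.15

1.15


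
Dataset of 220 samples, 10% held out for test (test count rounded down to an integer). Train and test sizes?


Test = ⌊220·10/100⌋ = 22
Train = 220 - 22 = 198

Train: 198, Test: 22


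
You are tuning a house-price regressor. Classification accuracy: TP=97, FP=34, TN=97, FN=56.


Accuracy = (TP+TN)/(TP+TN+FP+FN)
= (97+97)/(284)
= 194/284 = 68.31%

68.31%


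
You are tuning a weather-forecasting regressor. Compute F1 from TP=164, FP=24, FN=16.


Precision = 164/188 = 0.8723
Recall = 164/180 = 0.9111
F1 = 2·P·R/(P+R) = 2·TP/(2·TP+FP+FN) = 328/(328+24+16) = 328/368 = 0.8913

0.8913


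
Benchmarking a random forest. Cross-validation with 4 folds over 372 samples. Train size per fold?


Fold size = 372/4 = 93
Training per fold = 372 - 93 = 279

279


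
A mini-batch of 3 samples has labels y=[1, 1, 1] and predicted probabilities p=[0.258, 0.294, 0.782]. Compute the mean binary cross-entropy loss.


L[0] = -ln(0.258) = 1.3548
L[1] = -ln(0.294) = 1.2242
L[2] = -ln(0.782) = 0.2459
mean = (1.3548 + 1.2242 + 0.2459)/3 = 0.9416

0.9416


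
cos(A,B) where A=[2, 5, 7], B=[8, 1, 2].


A·B = 2·8 + 5·1 + 7·2 = 35
‖A‖ = √78 = 8.8318, ‖B‖ = √69 = 8.3066
cos = 35/(√78·√69) = 35/√5382 = 0.4771

0.4771


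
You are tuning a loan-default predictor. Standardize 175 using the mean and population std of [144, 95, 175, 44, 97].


μ = 111, σ = 45.0022
z = (175 - 111)/45.0022 = 1.4222

1.4222


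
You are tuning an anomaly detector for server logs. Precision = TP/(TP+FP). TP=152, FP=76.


Precision = TP/(TP+FP)
= 152/(152+76)
= 152/228 = 66.67%

66.67%


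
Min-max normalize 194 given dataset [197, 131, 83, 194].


min=83, max=197
(194-83)/(197-83) = 111/114 = 0.9737

0.9737


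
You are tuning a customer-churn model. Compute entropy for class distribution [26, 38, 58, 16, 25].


Probabilities: [26/163, 38/163, 58/163, 16/163, 25/163] ≈ [0.1595, 0.2331, 0.3558, 0.0982, 0.1534]
H = -((26/163)·log₂(26/163) + (38/163)·log₂(38/163) + (58/163)·log₂(58/163) + (16/163)·log₂(16/163) + (25/163)·log₂(25/163))
  = 2.1862 bits

2.1862 bits


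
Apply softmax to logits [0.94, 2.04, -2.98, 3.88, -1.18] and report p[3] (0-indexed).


Exponentials: e^0.94=2.56, e^2.04=7.6906, e^-2.98=0.0508, e^3.88=48.4242, e^-1.18=0.3073
Sum = 59.0329
Softmax = [0.0434, 0.1303, 0.0009, 0.8203, 0.0052]
p[3] = 48.4242/59.0329 = 0.8203

0.8203


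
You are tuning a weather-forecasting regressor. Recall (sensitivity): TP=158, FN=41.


Recall = TP/(TP+FN)
= 158/(158+41)
= 158/199 = 79.4%

79.4%


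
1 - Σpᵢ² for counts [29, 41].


Probabilities: [29/70, 41/70] ≈ [0.4143, 0.5857]
Σpᵢ² = (841 + 1681)/70² = 2522/4900
Gini = 1 - Σpᵢ² = 1 - 2522/4900 = 0.4853

0.4853


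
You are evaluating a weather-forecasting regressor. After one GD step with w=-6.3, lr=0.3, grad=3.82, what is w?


w_new = w - α·∇
= -6.3 - 0.3·3.82
= -6.3 - 1.146
= -7.446

-7.446


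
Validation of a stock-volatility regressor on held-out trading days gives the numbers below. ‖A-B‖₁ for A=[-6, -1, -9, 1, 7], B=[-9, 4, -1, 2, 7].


d = |-6+ 9| + |-1-4| + |-9+ 1| + |1-2| + |7-7|
  = 3 + 5 + 8 + 1 + 0
  = 17

17


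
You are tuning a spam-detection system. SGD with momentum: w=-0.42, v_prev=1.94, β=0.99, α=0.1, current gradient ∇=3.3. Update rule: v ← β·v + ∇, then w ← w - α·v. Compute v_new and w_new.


v_new = 0.99·1.94 + 3.3 = 1.9206 + 3.3 = 5.2206
w_new = -0.42 - 0.1·5.2206 = -0.42 - 0.52206 = -0.94206

v_new=5.2206, w_new=-0.94206


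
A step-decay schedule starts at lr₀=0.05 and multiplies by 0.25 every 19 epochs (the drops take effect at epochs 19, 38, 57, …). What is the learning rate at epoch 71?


n_drops = ⌊71/19⌋ = 3
lr = 0.05·0.25^3 = 0.05·0.015625 = 0.00078125

0.00078125


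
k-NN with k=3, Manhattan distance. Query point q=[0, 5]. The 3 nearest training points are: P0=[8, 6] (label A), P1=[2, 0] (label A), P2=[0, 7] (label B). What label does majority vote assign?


d(q,P0) = 9  (label A)
d(q,P1) = 7  (label A)
d(q,P2) = 2  (label B)
Votes: A=2, B=1
Majority → A

A


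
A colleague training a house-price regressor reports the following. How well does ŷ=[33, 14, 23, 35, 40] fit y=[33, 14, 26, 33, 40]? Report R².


ȳ = 29.2
SS_res = Σ(y-ŷ)² = 13
SS_tot = Σ(y-ȳ)² = 386.8
R² = 1 - SS_res/SS_tot = 1 - 0.0336 = 0.9664

0.9664


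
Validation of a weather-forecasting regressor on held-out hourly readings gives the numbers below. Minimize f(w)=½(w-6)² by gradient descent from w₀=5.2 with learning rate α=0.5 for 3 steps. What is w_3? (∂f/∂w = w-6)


step 1: grad = 5.2-6 = -0.8; w = 5.2 - 0.5·(-0.8) = 5.6
step 2: grad = 5.6-6 = -0.4; w = 5.6 - 0.5·(-0.4) = 5.8
step 3: grad = 5.8-6 = -0.2; w = 5.8 - 0.5·(-0.2) = 5.9

5.9


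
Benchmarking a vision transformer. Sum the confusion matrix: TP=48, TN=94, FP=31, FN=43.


Total = TP + TN + FP + FN
= 48 + 94 + 31 + 43
= 216
(Predicted positive: 79, predicted negative: 137)

216


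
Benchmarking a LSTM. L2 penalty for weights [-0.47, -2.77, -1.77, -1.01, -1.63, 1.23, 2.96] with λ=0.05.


‖w‖₂² = (-0.47)² + (-2.77)² + (-1.77)² + (-1.01)² + (-1.63)² + (1.23)² + (2.96)²
     = 0.2209 + 7.6729 + 3.1329 + 1.0201 + 2.6569 + 1.5129 + 8.7616
     = 24.9782
λ·‖w‖₂² = 0.05·24.9782 = 1.24891

1.24891


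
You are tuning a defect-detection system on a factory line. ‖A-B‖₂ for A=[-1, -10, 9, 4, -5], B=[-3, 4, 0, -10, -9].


d = √((-1+ 3)² + (-10-4)² + (9-0)² + (4+ 10)² + (-5+ 9)²)
  = √(4 + 196 + 81 + 196 + 16)
  = √493 = 22.2036

22.2036


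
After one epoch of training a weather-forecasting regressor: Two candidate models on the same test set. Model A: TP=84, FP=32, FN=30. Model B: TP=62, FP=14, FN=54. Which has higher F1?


Model A: P=84/116=0.7241, R=84/114=0.7368, F1=2PR/(P+R)=2TP/(2TP+FP+FN)=168/230=0.7304
Model B: P=62/76=0.8158, R=62/116=0.5345, F1=2PR/(P+R)=2TP/(2TP+FP+FN)=124/192=0.6458
0.7304 > 0.6458 → Model A

Model A


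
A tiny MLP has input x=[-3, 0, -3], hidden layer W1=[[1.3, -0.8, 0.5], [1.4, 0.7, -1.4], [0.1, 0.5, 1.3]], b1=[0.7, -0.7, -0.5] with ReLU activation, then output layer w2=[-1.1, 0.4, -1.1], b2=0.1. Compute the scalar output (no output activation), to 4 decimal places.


z1[0] = (1.3)·(-3) + (-0.8)·(0) + (0.5)·(-3) + 0.7 = -4.7
z1[1] = (1.4)·(-3) + (0.7)·(0) + (-1.4)·(-3) - 0.7 = -0.7
z1[2] = (0.1)·(-3) + (0.5)·(0) + (1.3)·(-3) - 0.5 = -4.7
h = ReLU(z1) = [0.0, 0.0, 0.0]
output = (-1.1)·(0.0) + (0.4)·(0.0) + (-1.1)·(0.0) + 0.1 = 0.1

0.1


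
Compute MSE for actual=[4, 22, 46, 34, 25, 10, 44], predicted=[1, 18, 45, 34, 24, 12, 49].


Squared errors: (4-1)²=9, (22-18)²=16, (46-45)²=1, (34-34)²=0, (25-24)²=1, (10-12)²=4, (44-49)²=25
Sum = 56
MSE = 56/7 = 8

8


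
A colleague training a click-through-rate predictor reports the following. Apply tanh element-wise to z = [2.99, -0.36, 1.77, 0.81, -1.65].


tanh(2.99) = 0.995
tanh(-0.36) = -0.3452
tanh(1.77) = 0.9436
tanh(0.81) = 0.6696
tanh(-1.65) = -0.9289
result = [0.995, -0.3452, 0.9436, 0.6696, -0.9289]

[0.995, -0.3452, 0.9436, 0.6696, -0.9289]


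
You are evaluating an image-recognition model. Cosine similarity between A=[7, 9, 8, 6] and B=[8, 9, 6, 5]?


A·B = 7·8 + 9·9 + 8·6 + 6·5 = 215
‖A‖ = √230 = 15.1658, ‖B‖ = √206 = 14.3527
cos = 215/(√230·√206) = 215/√47380 = 0.9877

0.9877


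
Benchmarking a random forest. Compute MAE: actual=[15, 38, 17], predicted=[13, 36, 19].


Absolute errors: |15-13|=2, |38-36|=2, |17-19|=2
Sum = 6
MAE = 6/3 = 2

2


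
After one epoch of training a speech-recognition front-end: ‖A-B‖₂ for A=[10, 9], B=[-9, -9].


d = √((10+ 9)² + (9+ 9)²)
  = √(361 + 324)
  = √685 = 26.1725

26.1725


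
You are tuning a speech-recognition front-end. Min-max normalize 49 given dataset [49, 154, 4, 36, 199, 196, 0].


min=0, max=199
(49-0)/(199-0) = 49/199 = 0.2462

0.2462


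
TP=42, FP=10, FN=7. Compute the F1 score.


Precision = 42/52 = 0.8077
Recall = 42/49 = 0.8571
F1 = 2·P·R/(P+R) = 2·TP/(2·TP+FP+FN) = 84/(84+10+7) = 84/101 = 0.8317

0.8317


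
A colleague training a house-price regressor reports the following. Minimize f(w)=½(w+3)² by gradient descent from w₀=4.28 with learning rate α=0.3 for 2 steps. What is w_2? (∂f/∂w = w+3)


step 1: grad = 4.28+3 = 7.28; w = 4.28 - 0.3·(7.28) = 2.096
step 2: grad = 2.096+3 = 5.096; w = 2.096 - 0.3·(5.096) = 0.5672

0.5672


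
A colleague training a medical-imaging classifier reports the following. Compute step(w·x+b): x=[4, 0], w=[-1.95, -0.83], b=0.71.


z = (4)·(-1.95) + (0)·(-0.83) + 0.71
  = -7.09
step(z) = 0 (z<0)

0


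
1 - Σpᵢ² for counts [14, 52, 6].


Probabilities: [14/72, 52/72, 6/72] ≈ [0.1944, 0.7222, 0.0833]
Σpᵢ² = (196 + 2704 + 36)/72² = 2936/5184
Gini = 1 - Σpᵢ² = 1 - 2936/5184 = 0.4336

0.4336


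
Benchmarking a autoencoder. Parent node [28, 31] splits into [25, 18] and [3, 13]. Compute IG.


Parent = [28, 31], H_parent = 0.9981
H_left = 0.9808 (n=43), H_right = 0.6962 (n=16)
H_children = (43/59)·0.9808 + (16/59)·0.6962 = 0.9036
IG = 0.9981 - 0.9036 = 0.0945

0.0945


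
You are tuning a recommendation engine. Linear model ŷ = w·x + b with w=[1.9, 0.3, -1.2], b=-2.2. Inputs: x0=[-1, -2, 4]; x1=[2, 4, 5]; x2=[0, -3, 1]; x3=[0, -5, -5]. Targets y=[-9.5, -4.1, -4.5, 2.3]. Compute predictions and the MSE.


ŷ0 = (1.9)·(-1) + (0.3)·(-2) + (-1.2)·(4) - 2.2 = -9.5
ŷ1 = (1.9)·(2) + (0.3)·(4) + (-1.2)·(5) - 2.2 = -3.2
ŷ2 = (1.9)·(0) + (0.3)·(-3) + (-1.2)·(1) - 2.2 = -4.3
ŷ3 = (1.9)·(0) + (0.3)·(-5) + (-1.2)·(-5) - 2.2 = 2.3
errors² = [0.0, 0.81, 0.04, 0.0]
MSE = 0.8500/4 = 0.2125

0.2125


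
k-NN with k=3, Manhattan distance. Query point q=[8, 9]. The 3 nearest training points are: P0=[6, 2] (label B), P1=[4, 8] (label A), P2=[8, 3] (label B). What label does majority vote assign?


d(q,P0) = 9  (label B)
d(q,P1) = 5  (label A)
d(q,P2) = 6  (label B)
Votes: A=1, B=2
Majority → B

B


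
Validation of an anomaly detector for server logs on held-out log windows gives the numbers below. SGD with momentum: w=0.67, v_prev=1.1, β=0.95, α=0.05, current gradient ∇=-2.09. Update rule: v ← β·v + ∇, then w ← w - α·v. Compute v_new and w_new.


v_new = 0.95·1.1 - 2.09 = 1.045 - 2.09 = -1.045
w_new = 0.67 - 0.05·-1.045 = 0.67 + 0.05225 = 0.72225

v_new=-1.045, w_new=0.72225


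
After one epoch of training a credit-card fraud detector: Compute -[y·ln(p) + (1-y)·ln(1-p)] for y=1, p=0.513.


BCE = -[y·ln(p) + (1-y)·ln(1-p)]
= -1·ln(0.513) - 0
= -ln(0.513) = 0.6675

0.6675


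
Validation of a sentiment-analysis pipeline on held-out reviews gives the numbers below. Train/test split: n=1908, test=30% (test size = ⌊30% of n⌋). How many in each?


Test = ⌊1908·30/100⌋ = 572
Train = 1908 - 572 = 1336

Train: 1336, Test: 572


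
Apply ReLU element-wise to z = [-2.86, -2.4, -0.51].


ReLU(-2.86) = max(0, -2.86) = 0.0
ReLU(-2.4) = max(0, -2.4) = 0.0
ReLU(-0.51) = max(0, -0.51) = 0.0
result = [0.0, 0.0, 0.0]

[0.0, 0.0, 0.0]


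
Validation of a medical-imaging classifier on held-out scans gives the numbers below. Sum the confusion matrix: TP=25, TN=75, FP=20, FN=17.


Total = TP + TN + FP + FN
= 25 + 75 + 20 + 17
= 137
(Predicted positive: 45, predicted negative: 92)

137


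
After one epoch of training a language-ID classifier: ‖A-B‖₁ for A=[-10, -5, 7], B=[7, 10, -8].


d = |-10-7| + |-5-10| + |7+ 8|
  = 17 + 15 + 15
  = 47

47


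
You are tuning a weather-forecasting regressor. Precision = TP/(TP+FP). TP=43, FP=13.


Precision = TP/(TP+FP)
= 43/(43+13)
= 43/56 = 76.79%

76.79%


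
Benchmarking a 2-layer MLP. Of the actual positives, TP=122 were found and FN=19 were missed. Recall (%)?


Recall = TP/(TP+FN)
= 122/(122+19)
= 122/141 = 86.52%

86.52%


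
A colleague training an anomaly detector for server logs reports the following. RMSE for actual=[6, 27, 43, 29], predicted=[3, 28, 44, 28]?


MSE = 12/4 = 3
RMSE = √(12/4) = 1.7321

1.7321


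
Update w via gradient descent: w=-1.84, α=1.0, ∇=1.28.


w_new = w - α·∇
= -1.84 - 1.0·1.28
= -1.84 - 1.28
= -3.12

-3.12


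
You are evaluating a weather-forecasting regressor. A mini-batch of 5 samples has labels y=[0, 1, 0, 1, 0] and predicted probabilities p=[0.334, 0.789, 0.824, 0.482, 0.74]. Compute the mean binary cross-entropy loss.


L[0] = -ln(1-0.334) = -ln(0.666) = 0.4065
L[1] = -ln(0.789) = 0.237
L[2] = -ln(1-0.824) = -ln(0.176) = 1.7373
L[3] = -ln(0.482) = 0.7298
L[4] = -ln(1-0.74) = -ln(0.26) = 1.3471
mean = (0.4065 + 0.237 + 1.7373 + 0.7298 + 1.3471)/5 = 0.8915

0.8915


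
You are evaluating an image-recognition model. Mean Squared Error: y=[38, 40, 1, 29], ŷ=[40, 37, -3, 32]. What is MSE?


Squared errors: (38-40)²=4, (40-37)²=9, (1+ 3)²=16, (29-32)²=9
Sum = 38
MSE = 38/4 = 19/2

19/2


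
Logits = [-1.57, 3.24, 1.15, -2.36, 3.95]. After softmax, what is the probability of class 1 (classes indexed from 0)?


Exponentials: e^-1.57=0.208, e^3.24=25.5337, e^1.15=3.1582, e^-2.36=0.0944, e^3.95=51.9354
Sum = 80.9297
Softmax = [0.0026, 0.3155, 0.039, 0.0012, 0.6417]
p[1] = 25.5337/80.9297 = 0.3155

0.3155


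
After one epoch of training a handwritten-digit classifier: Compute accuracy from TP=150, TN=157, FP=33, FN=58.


Accuracy = (TP+TN)/(TP+TN+FP+FN)
= (150+157)/(398)
= 307/398 = 77.14%

77.14%


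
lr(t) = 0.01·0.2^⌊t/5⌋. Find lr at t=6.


n_drops = ⌊6/5⌋ = 1
lr = 0.01·0.2^1 = 0.01·0.2 = 0.002

0.002


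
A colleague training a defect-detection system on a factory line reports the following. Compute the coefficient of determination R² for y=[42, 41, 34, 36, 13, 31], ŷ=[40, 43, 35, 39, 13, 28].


ȳ = 32.8333
SS_res = Σ(y-ŷ)² = 27
SS_tot = Σ(y-ȳ)² = 558.83
R² = 1 - SS_res/SS_tot = 1 - 0.0483 = 0.9517

0.9517


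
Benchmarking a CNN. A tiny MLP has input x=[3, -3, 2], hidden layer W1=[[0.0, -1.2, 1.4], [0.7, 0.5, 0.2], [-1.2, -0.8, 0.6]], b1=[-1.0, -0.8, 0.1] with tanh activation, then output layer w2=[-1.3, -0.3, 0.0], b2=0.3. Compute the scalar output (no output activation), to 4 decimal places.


z1[0] = (0.0)·(3) + (-1.2)·(-3) + (1.4)·(2) - 1.0 = 5.4
z1[1] = (0.7)·(3) + (0.5)·(-3) + (0.2)·(2) - 0.8 = 0.2
z1[2] = (-1.2)·(3) + (-0.8)·(-3) + (0.6)·(2) + 0.1 = 0.1
h = tanh(z1) = [1.0, 0.1974, 0.0997]
output = (-1.3)·(1.0) + (-0.3)·(0.1974) + (0.0)·(0.0997) + 0.3 = -1.0592

-1.0592


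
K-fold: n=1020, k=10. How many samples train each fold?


Fold size = 1020/10 = 102
Training per fold = 1020 - 102 = 918

918


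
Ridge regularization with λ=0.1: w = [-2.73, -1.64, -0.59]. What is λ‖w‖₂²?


‖w‖₂² = (-2.73)² + (-1.64)² + (-0.59)²
     = 7.4529 + 2.6896 + 0.3481
     = 10.4906
λ·‖w‖₂² = 0.1·10.4906 = 1.04906

1.04906


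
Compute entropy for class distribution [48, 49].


Probabilities: [48/97, 49/97] ≈ [0.4948, 0.5052]
H = -((48/97)·log₂(48/97) + (49/97)·log₂(49/97))
  = 0.9999 bits

0.9999 bits


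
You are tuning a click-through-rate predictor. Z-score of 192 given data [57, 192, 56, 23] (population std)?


μ = 82, σ = 64.9654
z = (192 - 82)/64.9654 = 1.6932

1.6932


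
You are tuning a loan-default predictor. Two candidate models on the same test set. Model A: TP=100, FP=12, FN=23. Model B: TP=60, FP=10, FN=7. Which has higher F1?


Model A: P=100/112=0.8929, R=100/123=0.813, F1=2PR/(P+R)=2TP/(2TP+FP+FN)=200/235=0.8511
Model B: P=60/70=0.8571, R=60/67=0.8955, F1=2PR/(P+R)=2TP/(2TP+FP+FN)=120/137=0.8759
0.8511 < 0.8759 → Model B

Model B


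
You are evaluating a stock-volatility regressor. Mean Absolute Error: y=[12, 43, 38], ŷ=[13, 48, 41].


Absolute errors: |12-13|=1, |43-48|=5, |38-41|=3
Sum = 9
MAE = 9/3 = 3

3


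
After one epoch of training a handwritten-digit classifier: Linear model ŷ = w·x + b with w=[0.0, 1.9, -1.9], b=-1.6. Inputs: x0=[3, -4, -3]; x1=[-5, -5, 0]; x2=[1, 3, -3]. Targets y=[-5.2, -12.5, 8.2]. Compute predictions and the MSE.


ŷ0 = (0.0)·(3) + (1.9)·(-4) + (-1.9)·(-3) - 1.6 = -3.5
ŷ1 = (0.0)·(-5) + (1.9)·(-5) + (-1.9)·(0) - 1.6 = -11.1
ŷ2 = (0.0)·(1) + (1.9)·(3) + (-1.9)·(-3) - 1.6 = 9.8
errors² = [2.89, 1.96, 2.56]
MSE = 7.4100/3 = 2.47

2.47


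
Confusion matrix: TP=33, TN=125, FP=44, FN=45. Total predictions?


Total = TP + TN + FP + FN
= 33 + 125 + 44 + 45
= 247
(Predicted positive: 77, predicted negative: 170)

247


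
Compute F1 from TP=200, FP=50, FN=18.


Precision = 200/250 = 0.8
Recall = 200/218 = 0.9174
F1 = 2·P·R/(P+R) = 2·TP/(2·TP+FP+FN) = 400/(400+50+18) = 400/468 = 0.8547

0.8547


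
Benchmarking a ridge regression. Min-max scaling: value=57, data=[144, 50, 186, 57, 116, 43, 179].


min=43, max=186
(57-43)/(186-43) = 14/143 = 0.0979

0.0979


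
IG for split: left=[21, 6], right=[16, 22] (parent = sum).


Parent = [37, 28], H_parent = 0.9861
H_left = 0.7642 (n=27), H_right = 0.9819 (n=38)
H_children = (27/65)·0.7642 + (38/65)·0.9819 = 0.8915
IG = 0.9861 - 0.8915 = 0.0946

0.0946


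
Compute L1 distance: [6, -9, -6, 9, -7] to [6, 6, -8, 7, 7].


d = |6-6| + |-9-6| + |-6+ 8| + |9-7| + |-7-7|
  = 0 + 15 + 2 + 2 + 14
  = 33

33


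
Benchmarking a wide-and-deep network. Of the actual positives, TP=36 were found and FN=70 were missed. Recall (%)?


Recall = TP/(TP+FN)
= 36/(36+70)
= 36/106 = 33.96%

33.96%


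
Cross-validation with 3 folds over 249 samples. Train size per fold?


Fold size = 249/3 = 83
Training per fold = 249 - 83 = 166

166


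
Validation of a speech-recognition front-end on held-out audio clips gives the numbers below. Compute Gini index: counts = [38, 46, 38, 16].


Probabilities: [38/138, 46/138, 38/138, 16/138] ≈ [0.2754, 0.3333, 0.2754, 0.1159]
Σpᵢ² = (1444 + 2116 + 1444 + 256)/138² = 5260/19044
Gini = 1 - Σpᵢ² = 1 - 5260/19044 = 0.7238

0.7238


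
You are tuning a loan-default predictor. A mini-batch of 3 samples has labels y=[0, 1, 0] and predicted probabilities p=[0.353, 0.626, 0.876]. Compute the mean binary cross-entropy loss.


L[0] = -ln(1-0.353) = -ln(0.647) = 0.4354
L[1] = -ln(0.626) = 0.4684
L[2] = -ln(1-0.876) = -ln(0.124) = 2.0875
mean = (0.4354 + 0.4684 + 2.0875)/3 = 0.9971

0.9971


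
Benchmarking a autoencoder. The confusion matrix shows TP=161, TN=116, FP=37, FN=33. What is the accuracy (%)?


Accuracy = (TP+TN)/(TP+TN+FP+FN)
= (161+116)/(347)
= 277/347 = 79.83%

79.83%


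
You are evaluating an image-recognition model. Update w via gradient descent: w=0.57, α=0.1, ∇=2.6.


w_new = w - α·∇
= 0.57 - 0.1·2.6
= 0.57 - 0.26
= 0.31

0.31


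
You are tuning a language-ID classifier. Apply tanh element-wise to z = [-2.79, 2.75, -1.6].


tanh(-2.79) = -0.9925
tanh(2.75) = 0.9919
tanh(-1.6) = -0.9217
result = [-0.9925, 0.9919, -0.9217]

[-0.9925, 0.9919, -0.9217]


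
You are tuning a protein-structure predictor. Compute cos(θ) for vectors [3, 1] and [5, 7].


A·B = 3·5 + 1·7 = 22
‖A‖ = √10 = 3.1623, ‖B‖ = √74 = 8.6023
cos = 22/(√10·√74) = 22/√740 = 0.8087

0.8087


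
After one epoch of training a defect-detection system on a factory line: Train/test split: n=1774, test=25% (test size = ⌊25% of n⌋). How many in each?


Test = ⌊1774·25/100⌋ = 443
Train = 1774 - 443 = 1331

Train: 1331, Test: 443


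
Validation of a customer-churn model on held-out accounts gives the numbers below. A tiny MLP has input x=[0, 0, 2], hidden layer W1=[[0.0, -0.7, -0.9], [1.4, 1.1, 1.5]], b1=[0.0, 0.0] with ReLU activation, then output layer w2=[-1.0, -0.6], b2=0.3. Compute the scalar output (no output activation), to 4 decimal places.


z1[0] = (0.0)·(0) + (-0.7)·(0) + (-0.9)·(2) + 0.0 = -1.8
z1[1] = (1.4)·(0) + (1.1)·(0) + (1.5)·(2) + 0.0 = 3.0
h = ReLU(z1) = [0.0, 3.0]
output = (-1.0)·(0.0) + (-0.6)·(3.0) + 0.3 = -1.5

-1.5


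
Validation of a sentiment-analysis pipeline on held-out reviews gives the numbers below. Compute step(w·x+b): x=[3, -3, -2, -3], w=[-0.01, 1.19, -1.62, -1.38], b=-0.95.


z = (3)·(-0.01) + (-3)·(1.19) + (-2)·(-1.62) + (-3)·(-1.38) - 0.95
  = 2.83
step(z) = 1 (z≥0)

1


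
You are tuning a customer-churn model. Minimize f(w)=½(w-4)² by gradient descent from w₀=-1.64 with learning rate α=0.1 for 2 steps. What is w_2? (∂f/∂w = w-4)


step 1: grad = -1.64-4 = -5.64; w = -1.64 - 0.1·(-5.64) = -1.076
step 2: grad = -1.076-4 = -5.076; w = -1.076 - 0.1·(-5.076) = -0.5684

-0.5684


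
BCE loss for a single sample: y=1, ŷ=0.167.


BCE = -[y·ln(p) + (1-y)·ln(1-p)]
= -1·ln(0.167) - 0
= -ln(0.167) = 1.7898

1.7898


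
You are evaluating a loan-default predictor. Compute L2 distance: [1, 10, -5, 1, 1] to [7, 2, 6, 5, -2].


d = √((1-7)² + (10-2)² + (-5-6)² + (1-5)² + (1+ 2)²)
  = √(36 + 64 + 121 + 16 + 9)
  = √246 = 15.6844

15.6844


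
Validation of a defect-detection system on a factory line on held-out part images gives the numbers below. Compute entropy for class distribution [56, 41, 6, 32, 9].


Probabilities: [56/144, 41/144, 6/144, 32/144, 9/144] ≈ [0.3889, 0.2847, 0.0417, 0.2222, 0.0625]
H = -((56/144)·log₂(56/144) + (41/144)·log₂(41/144) + (6/144)·log₂(6/144) + (32/144)·log₂(32/144) + (9/144)·log₂(9/144))
  = 1.9692 bits

1.9692 bits


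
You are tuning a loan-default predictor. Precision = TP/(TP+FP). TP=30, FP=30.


Precision = TP/(TP+FP)
= 30/(30+30)
= 30/60 = 50.0%

50.0%


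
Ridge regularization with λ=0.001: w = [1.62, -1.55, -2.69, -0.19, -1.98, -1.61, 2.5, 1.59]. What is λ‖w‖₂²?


‖w‖₂² = (1.62)² + (-1.55)² + (-2.69)² + (-0.19)² + (-1.98)² + (-1.61)² + (2.5)² + (1.59)²
     = 2.6244 + 2.4025 + 7.2361 + 0.0361 + 3.9204 + 2.5921 + 6.25 + 2.5281
     = 27.5897
λ·‖w‖₂² = 0.001·27.5897 = 0.02759

0.02759


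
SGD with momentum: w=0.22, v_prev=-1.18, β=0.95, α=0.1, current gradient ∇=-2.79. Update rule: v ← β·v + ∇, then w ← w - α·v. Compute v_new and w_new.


v_new = 0.95·-1.18 - 2.79 = -1.121 - 2.79 = -3.911
w_new = 0.22 - 0.1·-3.911 = 0.22 + 0.3911 = 0.6111

v_new=-3.911, w_new=0.6111


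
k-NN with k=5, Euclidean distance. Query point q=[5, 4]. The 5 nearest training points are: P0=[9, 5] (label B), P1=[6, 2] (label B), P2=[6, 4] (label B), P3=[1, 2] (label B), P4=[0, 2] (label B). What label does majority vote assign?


d(q,P0) = 4.1231  (label B)
d(q,P1) = 2.2361  (label B)
d(q,P2) = 1.0  (label B)
d(q,P3) = 4.4721  (label B)
d(q,P4) = 5.3852  (label B)
Votes: A=0, B=5
Majority → B

B


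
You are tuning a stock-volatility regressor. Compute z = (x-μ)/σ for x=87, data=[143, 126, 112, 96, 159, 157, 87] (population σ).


μ = 125.7143, σ = 26.6067
z = (87 - 125.7143)/26.6067 = -1.4551

-1.4551


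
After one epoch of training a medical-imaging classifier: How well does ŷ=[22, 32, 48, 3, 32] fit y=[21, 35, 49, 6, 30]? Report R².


ȳ = 28.2
SS_res = Σ(y-ŷ)² = 24
SS_tot = Σ(y-ȳ)² = 1026.8
R² = 1 - SS_res/SS_tot = 1 - 0.0234 = 0.9766

0.9766


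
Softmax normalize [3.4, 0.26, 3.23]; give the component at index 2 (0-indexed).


Exponentials: e^3.4=29.9641, e^0.26=1.2969, e^3.23=25.2797
Sum = 56.5407
Softmax = [0.53, 0.0229, 0.4471]
p[2] = 25.2797/56.5407 = 0.4471

0.4471


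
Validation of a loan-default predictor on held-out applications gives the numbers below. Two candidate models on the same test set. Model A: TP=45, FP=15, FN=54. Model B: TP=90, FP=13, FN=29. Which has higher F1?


Model A: P=45/60=0.75, R=45/99=0.4545, F1=2PR/(P+R)=2TP/(2TP+FP+FN)=90/159=0.566
Model B: P=90/103=0.8738, R=90/119=0.7563, F1=2PR/(P+R)=2TP/(2TP+FP+FN)=180/222=0.8108
0.566 < 0.8108 → Model B

Model B


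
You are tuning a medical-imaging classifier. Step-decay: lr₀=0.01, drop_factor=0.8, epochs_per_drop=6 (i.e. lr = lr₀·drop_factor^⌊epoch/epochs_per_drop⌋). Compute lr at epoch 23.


n_drops = ⌊23/6⌋ = 3
lr = 0.01·0.8^3 = 0.01·0.512 = 0.00512

0.00512


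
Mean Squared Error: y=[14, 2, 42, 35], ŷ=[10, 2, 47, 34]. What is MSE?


Squared errors: (14-10)²=16, (2-2)²=0, (42-47)²=25, (35-34)²=1
Sum = 42
MSE = 42/4 = 21/2

21/2


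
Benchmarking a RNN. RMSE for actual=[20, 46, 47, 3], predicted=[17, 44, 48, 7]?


MSE = 30/4 = 7.5
RMSE = √(30/4) = 2.7386

2.7386


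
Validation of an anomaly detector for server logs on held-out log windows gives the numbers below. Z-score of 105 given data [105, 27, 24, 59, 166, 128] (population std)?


μ = 84.8333, σ = 52.5529
z = (105 - 84.8333)/52.5529 = 0.3837

0.3837


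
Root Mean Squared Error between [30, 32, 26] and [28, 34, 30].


MSE = 24/3 = 8
RMSE = √(24/3) = 2.8284

2.8284


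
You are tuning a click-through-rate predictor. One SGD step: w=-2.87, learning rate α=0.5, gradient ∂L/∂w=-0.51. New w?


w_new = w - α·∇
= -2.87 - 0.5·-0.51
= -2.87 + 0.255
= -2.615

-2.615


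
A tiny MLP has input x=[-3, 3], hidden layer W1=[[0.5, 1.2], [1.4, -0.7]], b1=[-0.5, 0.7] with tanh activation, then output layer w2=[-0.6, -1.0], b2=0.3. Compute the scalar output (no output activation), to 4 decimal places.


z1[0] = (0.5)·(-3) + (1.2)·(3) - 0.5 = 1.6
z1[1] = (1.4)·(-3) + (-0.7)·(3) + 0.7 = -5.6
h = tanh(z1) = [0.9217, -1.0]
output = (-0.6)·(0.9217) + (-1.0)·(-1.0) + 0.3 = 0.747

0.747


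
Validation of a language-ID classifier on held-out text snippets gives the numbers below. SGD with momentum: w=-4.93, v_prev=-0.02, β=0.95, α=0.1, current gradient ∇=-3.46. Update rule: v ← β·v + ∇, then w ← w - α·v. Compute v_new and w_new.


v_new = 0.95·-0.02 - 3.46 = -0.019 - 3.46 = -3.479
w_new = -4.93 - 0.1·-3.479 = -4.93 + 0.3479 = -4.5821

v_new=-3.479, w_new=-4.5821


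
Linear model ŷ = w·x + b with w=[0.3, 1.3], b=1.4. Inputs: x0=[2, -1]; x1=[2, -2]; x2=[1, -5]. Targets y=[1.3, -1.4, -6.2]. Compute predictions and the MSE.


ŷ0 = (0.3)·(2) + (1.3)·(-1) + 1.4 = 0.7
ŷ1 = (0.3)·(2) + (1.3)·(-2) + 1.4 = -0.6
ŷ2 = (0.3)·(1) + (1.3)·(-5) + 1.4 = -4.8
errors² = [0.36, 0.64, 1.96]
MSE = 2.9600/3 = 0.9867

0.9867


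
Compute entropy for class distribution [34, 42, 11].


Probabilities: [34/87, 42/87, 11/87] ≈ [0.3908, 0.4828, 0.1264]
H = -((34/87)·log₂(34/87) + (42/87)·log₂(42/87) + (11/87)·log₂(11/87))
  = 1.4142 bits

1.4142 bits


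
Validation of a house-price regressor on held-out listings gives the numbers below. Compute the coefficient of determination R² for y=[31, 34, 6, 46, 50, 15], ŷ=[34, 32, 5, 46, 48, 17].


ȳ = 30.3333
SS_res = Σ(y-ŷ)² = 22
SS_tot = Σ(y-ȳ)² = 1473.33
R² = 1 - SS_res/SS_tot = 1 - 0.0149 = 0.9851

0.9851


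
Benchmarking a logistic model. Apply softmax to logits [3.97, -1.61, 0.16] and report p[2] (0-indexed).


Exponentials: e^3.97=52.9845, e^-1.61=0.1999, e^0.16=1.1735
Sum = 54.3579
Softmax = [0.9747, 0.0037, 0.0216]
p[2] = 1.1735/54.3579 = 0.0216

0.0216


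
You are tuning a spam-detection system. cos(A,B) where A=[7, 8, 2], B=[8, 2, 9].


A·B = 7·8 + 8·2 + 2·9 = 90
‖A‖ = √117 = 10.8167, ‖B‖ = √149 = 12.2066
cos = 90/(√117·√149) = 90/√17433 = 0.6816

0.6816


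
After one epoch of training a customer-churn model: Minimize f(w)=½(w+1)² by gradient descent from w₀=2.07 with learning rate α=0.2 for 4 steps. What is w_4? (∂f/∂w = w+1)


step 1: grad = 2.07+1 = 3.07; w = 2.07 - 0.2·(3.07) = 1.456
step 2: grad = 1.456+1 = 2.456; w = 1.456 - 0.2·(2.456) = 0.9648
step 3: grad = 0.9648+1 = 1.9648; w = 0.9648 - 0.2·(1.9648) = 0.57184
step 4: grad = 0.57184+1 = 1.57184; w = 0.57184 - 0.2·(1.57184) = 0.257472

0.257472


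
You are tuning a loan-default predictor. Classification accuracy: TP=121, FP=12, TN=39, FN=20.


Accuracy = (TP+TN)/(TP+TN+FP+FN)
= (121+39)/(192)
= 160/192 = 83.33%

83.33%


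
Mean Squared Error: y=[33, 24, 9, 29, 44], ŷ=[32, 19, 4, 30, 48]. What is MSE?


Squared errors: (33-32)²=1, (24-19)²=25, (9-4)²=25, (29-30)²=1, (44-48)²=16
Sum = 68
MSE = 68/5 = 68/5

68/5


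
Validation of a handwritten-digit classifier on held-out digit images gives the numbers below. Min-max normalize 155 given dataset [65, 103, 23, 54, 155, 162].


min=23, max=162
(155-23)/(162-23) = 132/139 = 0.9496

0.9496


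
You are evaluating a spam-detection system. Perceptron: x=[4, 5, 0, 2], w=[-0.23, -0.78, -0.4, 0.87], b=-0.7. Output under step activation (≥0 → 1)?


z = (4)·(-0.23) + (5)·(-0.78) + (0)·(-0.4) + (2)·(0.87) - 0.7
  = -3.78
step(z) = 0 (z<0)

0


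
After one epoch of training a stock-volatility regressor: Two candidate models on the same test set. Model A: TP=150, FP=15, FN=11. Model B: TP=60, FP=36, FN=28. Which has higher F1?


Model A: P=150/165=0.9091, R=150/161=0.9317, F1=2PR/(P+R)=2TP/(2TP+FP+FN)=300/326=0.9202
Model B: P=60/96=0.625, R=60/88=0.6818, F1=2PR/(P+R)=2TP/(2TP+FP+FN)=120/184=0.6522
0.9202 > 0.6522 → Model A

Model A


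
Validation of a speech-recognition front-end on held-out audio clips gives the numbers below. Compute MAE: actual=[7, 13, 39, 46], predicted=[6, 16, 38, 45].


Absolute errors: |7-6|=1, |13-16|=3, |39-38|=1, |46-45|=1
Sum = 6
MAE = 6/4 = 3/2

3/2


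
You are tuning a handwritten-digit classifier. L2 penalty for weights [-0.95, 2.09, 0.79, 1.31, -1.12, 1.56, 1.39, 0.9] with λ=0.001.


‖w‖₂² = (-0.95)² + (2.09)² + (0.79)² + (1.31)² + (-1.12)² + (1.56)² + (1.39)² + (0.9)²
     = 0.9025 + 4.3681 + 0.6241 + 1.7161 + 1.2544 + 2.4336 + 1.9321 + 0.81
     = 14.0409
λ·‖w‖₂² = 0.001·14.0409 = 0.014041

0.014041


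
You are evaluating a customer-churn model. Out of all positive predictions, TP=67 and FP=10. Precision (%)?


Precision = TP/(TP+FP)
= 67/(67+10)
= 67/77 = 87.01%

87.01%


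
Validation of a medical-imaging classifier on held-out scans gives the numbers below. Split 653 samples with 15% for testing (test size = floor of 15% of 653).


Test = ⌊653·15/100⌋ = 97
Train = 653 - 97 = 556

Train: 556, Test: 97


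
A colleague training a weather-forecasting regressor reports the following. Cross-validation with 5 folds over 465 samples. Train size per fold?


Fold size = 465/5 = 93
Training per fold = 465 - 93 = 372

372


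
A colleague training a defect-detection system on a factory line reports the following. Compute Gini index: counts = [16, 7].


Probabilities: [16/23, 7/23] ≈ [0.6957, 0.3043]
Σpᵢ² = (256 + 49)/23² = 305/529
Gini = 1 - Σpᵢ² = 1 - 305/529 = 0.4234

0.4234


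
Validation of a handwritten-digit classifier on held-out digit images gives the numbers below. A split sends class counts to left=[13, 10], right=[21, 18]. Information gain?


Parent = [34, 28], H_parent = 0.9932
H_left = 0.9877 (n=23), H_right = 0.9957 (n=39)
H_children = (23/62)·0.9877 + (39/62)·0.9957 = 0.9927
IG = 0.9932 - 0.9927 = 0.0005

0.0005


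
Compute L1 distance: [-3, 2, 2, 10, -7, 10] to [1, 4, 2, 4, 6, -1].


d = |-3-1| + |2-4| + |2-2| + |10-4| + |-7-6| + |10+ 1|
  = 4 + 2 + 0 + 6 + 13 + 11
  = 36

36


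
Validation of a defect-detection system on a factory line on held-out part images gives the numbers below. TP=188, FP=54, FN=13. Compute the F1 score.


Precision = 188/242 = 0.7769
Recall = 188/201 = 0.9353
F1 = 2·P·R/(P+R) = 2·TP/(2·TP+FP+FN) = 376/(376+54+13) = 376/443 = 0.8488

0.8488


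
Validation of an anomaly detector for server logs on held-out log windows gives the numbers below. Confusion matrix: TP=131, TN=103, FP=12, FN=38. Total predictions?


Total = TP + TN + FP + FN
= 131 + 103 + 12 + 38
= 284
(Predicted positive: 143, predicted negative: 141)

284


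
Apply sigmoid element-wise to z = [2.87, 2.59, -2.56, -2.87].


σ(2.87) = 1/(1+e^-2.87) = 0.9463
σ(2.59) = 1/(1+e^-2.59) = 0.9302
σ(-2.56) = 1/(1+e^2.56) = 0.0718
σ(-2.87) = 1/(1+e^2.87) = 0.0537
result = [0.9463, 0.9302, 0.0718, 0.0537]

[0.9463, 0.9302, 0.0718, 0.0537]


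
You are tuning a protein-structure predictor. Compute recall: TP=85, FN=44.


Recall = TP/(TP+FN)
= 85/(85+44)
= 85/129 = 65.89%

65.89%
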